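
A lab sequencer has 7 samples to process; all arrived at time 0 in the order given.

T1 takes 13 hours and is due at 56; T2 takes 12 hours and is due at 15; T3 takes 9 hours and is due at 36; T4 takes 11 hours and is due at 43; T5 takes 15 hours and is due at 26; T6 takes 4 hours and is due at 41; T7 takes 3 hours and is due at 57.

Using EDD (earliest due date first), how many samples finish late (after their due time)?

4

EDD (increasing due date): T2 T5 T3 T6 T4 T1 T7.
T2: 0→12, due 15, tardiness 0
T5: 12→27, due 26, tardiness 1
T3: 27→36, due 36, tardiness 0
T6: 36→40, due 41, tardiness 0
T4: 40→51, due 43, tardiness 8
T1: 51→64, due 56, tardiness 8
T7: 64→67, due 57, tardiness 10
Late samples: 4.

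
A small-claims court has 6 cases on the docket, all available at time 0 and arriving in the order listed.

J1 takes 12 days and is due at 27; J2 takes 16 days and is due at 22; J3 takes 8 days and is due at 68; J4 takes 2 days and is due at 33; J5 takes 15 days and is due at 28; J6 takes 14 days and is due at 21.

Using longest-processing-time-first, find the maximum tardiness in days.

34

LPT (decreasing processing time): J2 J5 J6 J1 J3 J4.
J2: 0→16, due 22, tardiness 0
J5: 16→31, due 28, tardiness 3
J6: 31→45, due 21, tardiness 24
J1: 45→57, due 27, tardiness 30
J3: 57→65, due 68, tardiness 0
J4: 65→67, due 33, tardiness 34
Maximum = 34.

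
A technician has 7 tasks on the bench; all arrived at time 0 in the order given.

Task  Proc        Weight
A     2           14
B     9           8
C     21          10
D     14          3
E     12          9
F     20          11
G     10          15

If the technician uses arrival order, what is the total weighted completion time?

3274

FIFO (arrival order): A B C D E F G.
A: finishes 2, weight 14, w·C = 28
B: finishes 11, weight 8, w·C = 88
C: finishes 32, weight 10, w·C = 320
D: finishes 46, weight 3, w·C = 138
E: finishes 58, weight 9, w·C = 522
F: finishes 78, weight 11, w·C = 858
G: finishes 88, weight 15, w·C = 1320
Sum = 28+88+320+138+522+858+1320 = 3274.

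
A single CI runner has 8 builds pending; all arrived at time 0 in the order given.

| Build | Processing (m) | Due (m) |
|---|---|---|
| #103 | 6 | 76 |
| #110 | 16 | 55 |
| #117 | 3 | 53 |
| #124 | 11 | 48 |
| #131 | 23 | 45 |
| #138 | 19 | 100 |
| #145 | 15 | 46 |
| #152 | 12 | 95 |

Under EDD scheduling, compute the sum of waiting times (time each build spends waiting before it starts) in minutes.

EDD (increasing due date): #131 #145 #124 #117 #110 #103 #152 #138.
#131: waits 0, runs 0→23
#145: waits 23, runs 23→38
#124: waits 38, runs 38→49
#117: waits 49, runs 49→52
#110: waits 52, runs 52→68
#103: waits 68, runs 68→74
#152: waits 74, runs 74→86
#138: waits 86, runs 86→105
Sum = 0+23+38+49+52+68+74+86 = 390.

390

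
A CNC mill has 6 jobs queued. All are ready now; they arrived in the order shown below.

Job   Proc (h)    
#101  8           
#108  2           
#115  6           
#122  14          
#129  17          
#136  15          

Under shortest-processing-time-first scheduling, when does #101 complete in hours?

SPT (increasing processing time): #108 #115 #101 #122 #136 #129.
#108: 0→2
#115: 2→8
#101: 8→16

16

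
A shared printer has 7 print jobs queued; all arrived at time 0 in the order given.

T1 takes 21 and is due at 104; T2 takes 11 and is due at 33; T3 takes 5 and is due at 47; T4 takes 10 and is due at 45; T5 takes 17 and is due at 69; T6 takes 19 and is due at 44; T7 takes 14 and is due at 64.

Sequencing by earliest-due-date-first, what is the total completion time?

358

EDD (increasing due date): T2 T6 T4 T3 T7 T5 T1.
T2: 0→11
T6: 11→30
T4: 30→40
T3: 40→45
T7: 45→59
T5: 59→76
T1: 76→97
Sum = 11+30+40+45+59+76+97 = 358.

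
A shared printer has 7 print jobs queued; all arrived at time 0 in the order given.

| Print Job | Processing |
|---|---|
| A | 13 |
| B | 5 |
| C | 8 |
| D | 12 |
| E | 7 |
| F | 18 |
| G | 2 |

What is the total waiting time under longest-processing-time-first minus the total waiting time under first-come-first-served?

61

LPT (decreasing processing time): F A D C E B G.
F: waits 0, runs 0→18
A: waits 18, runs 18→31
D: waits 31, runs 31→43
C: waits 43, runs 43→51
E: waits 51, runs 51→58
B: waits 58, runs 58→63
G: waits 63, runs 63→65
Sum = 0+18+31+43+51+58+63 = 264.
FIFO (arrival order): A B C D E F G.
A: waits 0, runs 0→13
B: waits 13, runs 13→18
C: waits 18, runs 18→26
D: waits 26, runs 26→38
E: waits 38, runs 38→45
F: waits 45, runs 45→63
G: waits 63, runs 63→65
Sum = 0+13+18+26+38+45+63 = 203.
Difference = 264 − 203 = 61.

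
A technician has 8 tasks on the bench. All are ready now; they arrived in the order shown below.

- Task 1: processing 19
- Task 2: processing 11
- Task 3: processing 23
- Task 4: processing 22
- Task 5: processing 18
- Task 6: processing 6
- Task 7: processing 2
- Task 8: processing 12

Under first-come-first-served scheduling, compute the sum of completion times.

FIFO (arrival order): Task 1 Task 2 Task 3 Task 4 Task 5 Task 6 Task 7 Task 8.
Task 1: 0→19
Task 2: 19→30
Task 3: 30→53
Task 4: 53→75
Task 5: 75→93
Task 6: 93→99
Task 7: 99→101
Task 8: 101→113
Sum = 19+30+53+75+93+99+101+113 = 583.

583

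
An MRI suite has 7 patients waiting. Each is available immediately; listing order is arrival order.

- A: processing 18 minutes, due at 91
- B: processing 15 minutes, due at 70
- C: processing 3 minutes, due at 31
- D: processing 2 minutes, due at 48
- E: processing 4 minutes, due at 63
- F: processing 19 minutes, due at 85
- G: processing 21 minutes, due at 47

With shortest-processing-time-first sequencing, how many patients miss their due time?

SPT (increasing processing time): D C E B A F G.
D: 0→2, due 48, tardiness 0
C: 2→5, due 31, tardiness 0
E: 5→9, due 63, tardiness 0
B: 9→24, due 70, tardiness 0
A: 24→42, due 91, tardiness 0
F: 42→61, due 85, tardiness 0
G: 61→82, due 47, tardiness 35
Late patients: 1.

1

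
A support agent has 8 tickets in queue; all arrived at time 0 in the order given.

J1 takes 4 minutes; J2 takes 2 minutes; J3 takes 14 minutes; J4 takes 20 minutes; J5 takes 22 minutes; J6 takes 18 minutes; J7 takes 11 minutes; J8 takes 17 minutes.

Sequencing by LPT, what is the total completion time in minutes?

608

LPT (decreasing processing time): J5 J4 J6 J8 J3 J7 J1 J2.
J5: 0→22
J4: 22→42
J6: 42→60
J8: 60→77
J3: 77→91
J7: 91→102
J1: 102→106
J2: 106→108
Sum = 22+42+60+77+91+102+106+108 = 608.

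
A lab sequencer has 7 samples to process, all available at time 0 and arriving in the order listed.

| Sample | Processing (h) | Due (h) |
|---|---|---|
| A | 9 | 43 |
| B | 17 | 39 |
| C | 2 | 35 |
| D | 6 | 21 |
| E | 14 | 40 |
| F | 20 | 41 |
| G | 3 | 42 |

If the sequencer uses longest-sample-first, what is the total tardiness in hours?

136

LPT (decreasing processing time): F B E A D G C.
F: 0→20, due 41, tardiness 0
B: 20→37, due 39, tardiness 0
E: 37→51, due 40, tardiness 11
A: 51→60, due 43, tardiness 17
D: 60→66, due 21, tardiness 45
G: 66→69, due 42, tardiness 27
C: 69→71, due 35, tardiness 36
Sum = 0+0+11+17+45+27+36 = 136.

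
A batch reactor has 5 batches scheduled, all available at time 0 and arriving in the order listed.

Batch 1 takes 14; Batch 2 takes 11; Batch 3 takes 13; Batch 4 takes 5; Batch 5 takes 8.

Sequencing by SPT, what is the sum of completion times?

130

SPT (increasing processing time): Batch 4 Batch 5 Batch 2 Batch 3 Batch 1.
Batch 4: 0→5
Batch 5: 5→13
Batch 2: 13→24
Batch 3: 24→37
Batch 1: 37→51
Sum = 5+13+24+37+51 = 130.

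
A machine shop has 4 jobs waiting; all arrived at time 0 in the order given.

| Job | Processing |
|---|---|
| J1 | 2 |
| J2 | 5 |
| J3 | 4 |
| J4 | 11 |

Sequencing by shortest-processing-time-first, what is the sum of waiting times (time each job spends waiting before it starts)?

19

SPT (increasing processing time): J1 J3 J2 J4.
J1: waits 0, runs 0→2
J3: waits 2, runs 2→6
J2: waits 6, runs 6→11
J4: waits 11, runs 11→22
Sum = 0+2+6+11 = 19.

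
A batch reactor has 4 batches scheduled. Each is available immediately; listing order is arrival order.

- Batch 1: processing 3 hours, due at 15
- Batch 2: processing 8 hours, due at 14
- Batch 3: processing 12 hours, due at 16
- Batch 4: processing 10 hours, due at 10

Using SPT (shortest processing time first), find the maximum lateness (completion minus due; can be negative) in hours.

SPT (increasing processing time): Batch 1 Batch 2 Batch 4 Batch 3.
Batch 1: 0→3, due 15, lateness -12
Batch 2: 3→11, due 14, lateness -3
Batch 4: 11→21, due 10, lateness 11
Batch 3: 21→33, due 16, lateness 17
Maximum = 17.

17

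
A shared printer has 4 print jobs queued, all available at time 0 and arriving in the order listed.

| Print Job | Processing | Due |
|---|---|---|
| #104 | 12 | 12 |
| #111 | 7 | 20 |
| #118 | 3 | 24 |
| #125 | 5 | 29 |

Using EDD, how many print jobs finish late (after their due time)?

0

EDD (increasing due date): #104 #111 #118 #125.
#104: 0→12, due 12, tardiness 0
#111: 12→19, due 20, tardiness 0
#118: 19→22, due 24, tardiness 0
#125: 22→27, due 29, tardiness 0
Late print jobs: 0.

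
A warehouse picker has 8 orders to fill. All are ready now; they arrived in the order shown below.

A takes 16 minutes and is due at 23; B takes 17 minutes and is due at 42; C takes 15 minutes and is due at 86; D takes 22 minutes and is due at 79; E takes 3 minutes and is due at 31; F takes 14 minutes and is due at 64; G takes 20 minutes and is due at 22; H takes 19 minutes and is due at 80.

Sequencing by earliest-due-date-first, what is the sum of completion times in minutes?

EDD (increasing due date): G A E B F D H C.
G: 0→20
A: 20→36
E: 36→39
B: 39→56
F: 56→70
D: 70→92
H: 92→111
C: 111→126
Sum = 20+36+39+56+70+92+111+126 = 550.

550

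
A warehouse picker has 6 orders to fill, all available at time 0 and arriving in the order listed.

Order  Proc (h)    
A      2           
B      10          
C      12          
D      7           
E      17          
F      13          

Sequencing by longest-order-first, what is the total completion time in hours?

LPT (decreasing processing time): E F C B D A.
E: 0→17
F: 17→30
C: 30→42
B: 42→52
D: 52→59
A: 59→61
Sum = 17+30+42+52+59+61 = 261.

261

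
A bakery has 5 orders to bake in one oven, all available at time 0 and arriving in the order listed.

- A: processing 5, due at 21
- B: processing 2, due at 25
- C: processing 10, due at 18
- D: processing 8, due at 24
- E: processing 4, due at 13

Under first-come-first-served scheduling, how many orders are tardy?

FIFO (arrival order): A B C D E.
A: 0→5, due 21, tardiness 0
B: 5→7, due 25, tardiness 0
C: 7→17, due 18, tardiness 0
D: 17→25, due 24, tardiness 1
E: 25→29, due 13, tardiness 16
Late orders: 2.

2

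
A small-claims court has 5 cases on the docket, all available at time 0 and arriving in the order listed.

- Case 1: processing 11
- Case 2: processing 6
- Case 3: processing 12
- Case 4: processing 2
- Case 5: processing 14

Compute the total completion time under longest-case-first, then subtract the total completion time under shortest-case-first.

LPT (decreasing processing time): Case 5 Case 3 Case 1 Case 2 Case 4.
Case 5: 0→14
Case 3: 14→26
Case 1: 26→37
Case 2: 37→43
Case 4: 43→45
Sum = 14+26+37+43+45 = 165.
SPT (increasing processing time): Case 4 Case 2 Case 1 Case 3 Case 5.
Case 4: 0→2
Case 2: 2→8
Case 1: 8→19
Case 3: 19→31
Case 5: 31→45
Sum = 2+8+19+31+45 = 105.
Difference = 165 − 105 = 60.

60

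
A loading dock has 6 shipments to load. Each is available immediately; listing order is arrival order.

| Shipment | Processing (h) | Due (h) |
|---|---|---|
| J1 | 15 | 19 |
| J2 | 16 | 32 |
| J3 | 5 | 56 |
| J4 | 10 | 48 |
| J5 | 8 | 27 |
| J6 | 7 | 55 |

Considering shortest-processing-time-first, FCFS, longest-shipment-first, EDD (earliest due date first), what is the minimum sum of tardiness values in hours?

SPT (increasing processing time): J3 J6 J5 J4 J1 J2.
J3: 0→5, due 56, tardiness 0
J6: 5→12, due 55, tardiness 0
J5: 12→20, due 27, tardiness 0
J4: 20→30, due 48, tardiness 0
J1: 30→45, due 19, tardiness 26
J2: 45→61, due 32, tardiness 29
Sum = 0+0+0+0+26+29 = 55.
FIFO (arrival order): J1 J2 J3 J4 J5 J6.
J1: 0→15, due 19, tardiness 0
J2: 15→31, due 32, tardiness 0
J3: 31→36, due 56, tardiness 0
J4: 36→46, due 48, tardiness 0
J5: 46→54, due 27, tardiness 27
J6: 54→61, due 55, tardiness 6
Sum = 0+0+0+0+27+6 = 33.
LPT (decreasing processing time): J2 J1 J4 J5 J6 J3.
J2: 0→16, due 32, tardiness 0
J1: 16→31, due 19, tardiness 12
J4: 31→41, due 48, tardiness 0
J5: 41→49, due 27, tardiness 22
J6: 49→56, due 55, tardiness 1
J3: 56→61, due 56, tardiness 5
Sum = 0+12+0+22+1+5 = 40.
EDD (increasing due date): J1 J5 J2 J4 J6 J3.
J1: 0→15, due 19, tardiness 0
J5: 15→23, due 27, tardiness 0
J2: 23→39, due 32, tardiness 7
J4: 39→49, due 48, tardiness 1
J6: 49→56, due 55, tardiness 1
J3: 56→61, due 56, tardiness 5
Sum = 0+0+7+1+1+5 = 14.
SPT 55, FIFO 33, LPT 40, EDD 14 → minimum 14.

14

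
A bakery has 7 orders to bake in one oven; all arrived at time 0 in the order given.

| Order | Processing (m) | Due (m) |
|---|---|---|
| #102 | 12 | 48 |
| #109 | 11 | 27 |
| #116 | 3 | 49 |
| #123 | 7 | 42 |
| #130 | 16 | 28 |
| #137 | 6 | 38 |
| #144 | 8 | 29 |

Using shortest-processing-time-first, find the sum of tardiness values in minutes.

43

SPT (increasing processing time): #116 #137 #123 #144 #109 #102 #130.
#116: 0→3, due 49, tardiness 0
#137: 3→9, due 38, tardiness 0
#123: 9→16, due 42, tardiness 0
#144: 16→24, due 29, tardiness 0
#109: 24→35, due 27, tardiness 8
#102: 35→47, due 48, tardiness 0
#130: 47→63, due 28, tardiness 35
Sum = 0+0+0+0+8+0+35 = 43.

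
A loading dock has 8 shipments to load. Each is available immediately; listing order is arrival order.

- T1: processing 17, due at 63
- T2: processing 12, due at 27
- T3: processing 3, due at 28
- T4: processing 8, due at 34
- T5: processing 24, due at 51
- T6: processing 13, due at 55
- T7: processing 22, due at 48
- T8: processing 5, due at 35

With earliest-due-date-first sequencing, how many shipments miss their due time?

EDD (increasing due date): T2 T3 T4 T8 T7 T5 T6 T1.
T2: 0→12, due 27, tardiness 0
T3: 12→15, due 28, tardiness 0
T4: 15→23, due 34, tardiness 0
T8: 23→28, due 35, tardiness 0
T7: 28→50, due 48, tardiness 2
T5: 50→74, due 51, tardiness 23
T6: 74→87, due 55, tardiness 32
T1: 87→104, due 63, tardiness 41
Late shipments: 4.

4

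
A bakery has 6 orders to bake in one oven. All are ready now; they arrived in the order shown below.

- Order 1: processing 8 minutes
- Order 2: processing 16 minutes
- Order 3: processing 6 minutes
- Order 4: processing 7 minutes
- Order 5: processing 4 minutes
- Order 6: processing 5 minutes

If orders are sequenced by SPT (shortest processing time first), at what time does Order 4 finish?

SPT (increasing processing time): Order 5 Order 6 Order 3 Order 4 Order 1 Order 2.
Order 5: 0→4
Order 6: 4→9
Order 3: 9→15
Order 4: 15→22

22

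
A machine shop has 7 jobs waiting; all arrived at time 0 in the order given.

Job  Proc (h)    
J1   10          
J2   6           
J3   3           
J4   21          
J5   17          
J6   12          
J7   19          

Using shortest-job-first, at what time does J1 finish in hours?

SPT (increasing processing time): J3 J2 J1 J6 J5 J7 J4.
J3: 0→3
J2: 3→9
J1: 9→19

19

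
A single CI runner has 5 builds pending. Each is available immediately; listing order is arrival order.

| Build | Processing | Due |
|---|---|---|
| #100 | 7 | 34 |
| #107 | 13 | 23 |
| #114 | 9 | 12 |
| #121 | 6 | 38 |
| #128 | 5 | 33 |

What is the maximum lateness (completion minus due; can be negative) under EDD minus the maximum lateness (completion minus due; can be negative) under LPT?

EDD (increasing due date): #114 #107 #128 #100 #121.
#114: 0→9, due 12, lateness -3
#107: 9→22, due 23, lateness -1
#128: 22→27, due 33, lateness -6
#100: 27→34, due 34, lateness 0
#121: 34→40, due 38, lateness 2
Maximum = 2.
LPT (decreasing processing time): #107 #114 #100 #121 #128.
#107: 0→13, due 23, lateness -10
#114: 13→22, due 12, lateness 10
#100: 22→29, due 34, lateness -5
#121: 29→35, due 38, lateness -3
#128: 35→40, due 33, lateness 7
Maximum = 10.
Difference = 2 − 10 = -8.

-8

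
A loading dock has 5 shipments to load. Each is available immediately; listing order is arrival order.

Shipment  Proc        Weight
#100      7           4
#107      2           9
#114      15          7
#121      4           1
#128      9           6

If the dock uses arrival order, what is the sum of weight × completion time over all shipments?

FIFO (arrival order): #100 #107 #114 #121 #128.
#100: finishes 7, weight 4, w·C = 28
#107: finishes 9, weight 9, w·C = 81
#114: finishes 24, weight 7, w·C = 168
#121: finishes 28, weight 1, w·C = 28
#128: finishes 37, weight 6, w·C = 222
Sum = 28+81+168+28+222 = 527.

527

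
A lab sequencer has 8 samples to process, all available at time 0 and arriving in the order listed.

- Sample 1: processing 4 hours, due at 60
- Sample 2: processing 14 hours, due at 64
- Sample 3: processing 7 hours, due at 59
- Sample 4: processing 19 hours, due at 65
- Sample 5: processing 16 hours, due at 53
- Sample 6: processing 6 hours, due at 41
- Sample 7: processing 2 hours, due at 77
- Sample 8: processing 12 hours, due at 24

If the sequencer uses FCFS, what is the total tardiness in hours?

88

FIFO (arrival order): Sample 1 Sample 2 Sample 3 Sample 4 Sample 5 Sample 6 Sample 7 Sample 8.
Sample 1: 0→4, due 60, tardiness 0
Sample 2: 4→18, due 64, tardiness 0
Sample 3: 18→25, due 59, tardiness 0
Sample 4: 25→44, due 65, tardiness 0
Sample 5: 44→60, due 53, tardiness 7
Sample 6: 60→66, due 41, tardiness 25
Sample 7: 66→68, due 77, tardiness 0
Sample 8: 68→80, due 24, tardiness 56
Sum = 0+0+0+0+7+25+0+56 = 88.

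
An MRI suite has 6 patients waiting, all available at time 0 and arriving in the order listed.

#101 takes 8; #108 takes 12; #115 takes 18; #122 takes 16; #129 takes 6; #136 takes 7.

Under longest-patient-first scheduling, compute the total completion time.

LPT (decreasing processing time): #115 #122 #108 #101 #136 #129.
#115: 0→18
#122: 18→34
#108: 34→46
#101: 46→54
#136: 54→61
#129: 61→67
Sum = 18+34+46+54+61+67 = 280.

280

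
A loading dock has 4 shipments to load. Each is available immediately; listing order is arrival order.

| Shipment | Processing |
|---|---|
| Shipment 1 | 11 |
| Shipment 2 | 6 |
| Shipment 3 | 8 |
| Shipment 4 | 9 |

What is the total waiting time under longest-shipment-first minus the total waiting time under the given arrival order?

6

LPT (decreasing processing time): Shipment 1 Shipment 4 Shipment 3 Shipment 2.
Shipment 1: waits 0, runs 0→11
Shipment 4: waits 11, runs 11→20
Shipment 3: waits 20, runs 20→28
Shipment 2: waits 28, runs 28→34
Sum = 0+11+20+28 = 59.
FIFO (arrival order): Shipment 1 Shipment 2 Shipment 3 Shipment 4.
Shipment 1: waits 0, runs 0→11
Shipment 2: waits 11, runs 11→17
Shipment 3: waits 17, runs 17→25
Shipment 4: waits 25, runs 25→34
Sum = 0+11+17+25 = 53.
Difference = 59 − 53 = 6.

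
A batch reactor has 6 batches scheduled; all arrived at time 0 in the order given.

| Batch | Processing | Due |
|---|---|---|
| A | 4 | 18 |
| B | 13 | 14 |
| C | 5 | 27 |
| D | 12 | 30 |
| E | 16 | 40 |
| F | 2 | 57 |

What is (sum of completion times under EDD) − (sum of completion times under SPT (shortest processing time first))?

EDD (increasing due date): B A C D E F.
B: 0→13
A: 13→17
C: 17→22
D: 22→34
E: 34→50
F: 50→52
Sum = 13+17+22+34+50+52 = 188.
SPT (increasing processing time): F A C D B E.
F: 0→2
A: 2→6
C: 6→11
D: 11→23
B: 23→36
E: 36→52
Sum = 2+6+11+23+36+52 = 130.
Difference = 188 − 130 = 58.

58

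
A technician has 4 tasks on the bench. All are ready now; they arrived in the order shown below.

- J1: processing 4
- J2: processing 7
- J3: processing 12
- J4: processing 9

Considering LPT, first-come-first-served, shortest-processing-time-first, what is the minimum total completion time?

LPT (decreasing processing time): J3 J4 J2 J1.
J3: 0→12
J4: 12→21
J2: 21→28
J1: 28→32
Sum = 12+21+28+32 = 93.
FIFO (arrival order): J1 J2 J3 J4.
J1: 0→4
J2: 4→11
J3: 11→23
J4: 23→32
Sum = 4+11+23+32 = 70.
SPT (increasing processing time): J1 J2 J4 J3.
J1: 0→4
J2: 4→11
J4: 11→20
J3: 20→32
Sum = 4+11+20+32 = 67.
LPT 93, FIFO 70, SPT 67 → minimum 67.

67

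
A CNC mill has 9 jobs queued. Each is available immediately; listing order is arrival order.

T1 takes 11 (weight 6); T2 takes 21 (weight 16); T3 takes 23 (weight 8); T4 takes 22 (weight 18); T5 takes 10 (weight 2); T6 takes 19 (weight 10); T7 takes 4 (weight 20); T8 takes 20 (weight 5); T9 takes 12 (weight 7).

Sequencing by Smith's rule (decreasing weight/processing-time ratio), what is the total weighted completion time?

4863

WSPT (decreasing weight/processing-time ratio): T7 T4 T2 T9 T1 T6 T3 T8 T5.
T7: finishes 4, weight 20, w·C = 80
T4: finishes 26, weight 18, w·C = 468
T2: finishes 47, weight 16, w·C = 752
T9: finishes 59, weight 7, w·C = 413
T1: finishes 70, weight 6, w·C = 420
T6: finishes 89, weight 10, w·C = 890
T3: finishes 112, weight 8, w·C = 896
T8: finishes 132, weight 5, w·C = 660
T5: finishes 142, weight 2, w·C = 284
Sum = 80+468+752+413+420+890+896+660+284 = 4863.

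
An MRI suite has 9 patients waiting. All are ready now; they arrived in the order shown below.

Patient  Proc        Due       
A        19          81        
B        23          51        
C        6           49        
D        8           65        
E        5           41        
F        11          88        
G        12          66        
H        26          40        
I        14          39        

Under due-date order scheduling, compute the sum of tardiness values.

EDD (increasing due date): I H E C B D G A F.
I: 0→14, due 39, tardiness 0
H: 14→40, due 40, tardiness 0
E: 40→45, due 41, tardiness 4
C: 45→51, due 49, tardiness 2
B: 51→74, due 51, tardiness 23
D: 74→82, due 65, tardiness 17
G: 82→94, due 66, tardiness 28
A: 94→113, due 81, tardiness 32
F: 113→124, due 88, tardiness 36
Sum = 0+0+4+2+23+17+28+32+36 = 142.

142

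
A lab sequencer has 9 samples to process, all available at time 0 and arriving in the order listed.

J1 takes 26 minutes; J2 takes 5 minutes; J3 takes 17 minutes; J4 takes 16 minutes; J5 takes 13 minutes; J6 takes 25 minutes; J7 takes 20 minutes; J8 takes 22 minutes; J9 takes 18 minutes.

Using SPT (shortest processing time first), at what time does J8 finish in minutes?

SPT (increasing processing time): J2 J5 J4 J3 J9 J7 J8 J6 J1.
J2: 0→5
J5: 5→18
J4: 18→34
J3: 34→51
J9: 51→69
J7: 69→89
J8: 89→111

111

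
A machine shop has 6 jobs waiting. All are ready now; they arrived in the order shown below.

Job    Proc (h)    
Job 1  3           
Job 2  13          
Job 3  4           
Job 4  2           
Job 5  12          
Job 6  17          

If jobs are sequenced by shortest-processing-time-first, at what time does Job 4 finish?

2

SPT (increasing processing time): Job 4 Job 1 Job 3 Job 5 Job 2 Job 6.
Job 4: 0→2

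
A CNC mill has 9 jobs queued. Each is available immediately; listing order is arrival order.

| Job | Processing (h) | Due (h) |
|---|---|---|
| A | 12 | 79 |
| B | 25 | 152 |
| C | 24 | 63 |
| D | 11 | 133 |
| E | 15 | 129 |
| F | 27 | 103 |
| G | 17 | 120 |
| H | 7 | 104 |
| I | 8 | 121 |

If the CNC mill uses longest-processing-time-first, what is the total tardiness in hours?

LPT (decreasing processing time): F B C G E A D I H.
F: 0→27, due 103, tardiness 0
B: 27→52, due 152, tardiness 0
C: 52→76, due 63, tardiness 13
G: 76→93, due 120, tardiness 0
E: 93→108, due 129, tardiness 0
A: 108→120, due 79, tardiness 41
D: 120→131, due 133, tardiness 0
I: 131→139, due 121, tardiness 18
H: 139→146, due 104, tardiness 42
Sum = 0+0+13+0+0+41+0+18+42 = 114.

114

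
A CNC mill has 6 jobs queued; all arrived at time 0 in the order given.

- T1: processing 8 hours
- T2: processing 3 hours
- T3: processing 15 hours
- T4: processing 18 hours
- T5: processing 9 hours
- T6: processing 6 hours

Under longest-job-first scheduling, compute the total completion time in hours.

LPT (decreasing processing time): T4 T3 T5 T1 T6 T2.
T4: 0→18
T3: 18→33
T5: 33→42
T1: 42→50
T6: 50→56
T2: 56→59
Sum = 18+33+42+50+56+59 = 258.

258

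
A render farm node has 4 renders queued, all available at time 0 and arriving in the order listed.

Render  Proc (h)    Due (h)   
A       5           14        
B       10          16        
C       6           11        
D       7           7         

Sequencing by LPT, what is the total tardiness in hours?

LPT (decreasing processing time): B D C A.
B: 0→10, due 16, tardiness 0
D: 10→17, due 7, tardiness 10
C: 17→23, due 11, tardiness 12
A: 23→28, due 14, tardiness 14
Sum = 0+10+12+14 = 36.

36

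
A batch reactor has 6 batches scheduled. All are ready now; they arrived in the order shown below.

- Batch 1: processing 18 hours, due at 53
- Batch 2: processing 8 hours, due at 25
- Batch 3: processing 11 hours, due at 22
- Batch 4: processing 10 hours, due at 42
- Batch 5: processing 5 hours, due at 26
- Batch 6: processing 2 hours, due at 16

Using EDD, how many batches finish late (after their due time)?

1

EDD (increasing due date): Batch 6 Batch 3 Batch 2 Batch 5 Batch 4 Batch 1.
Batch 6: 0→2, due 16, tardiness 0
Batch 3: 2→13, due 22, tardiness 0
Batch 2: 13→21, due 25, tardiness 0
Batch 5: 21→26, due 26, tardiness 0
Batch 4: 26→36, due 42, tardiness 0
Batch 1: 36→54, due 53, tardiness 1
Late batches: 1.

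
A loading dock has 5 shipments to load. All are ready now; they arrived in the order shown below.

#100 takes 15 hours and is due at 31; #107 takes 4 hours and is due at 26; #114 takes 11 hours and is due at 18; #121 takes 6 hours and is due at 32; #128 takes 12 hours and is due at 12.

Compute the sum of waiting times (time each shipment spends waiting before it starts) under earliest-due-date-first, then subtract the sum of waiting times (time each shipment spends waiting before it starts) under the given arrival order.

4

EDD (increasing due date): #128 #114 #107 #100 #121.
#128: waits 0, runs 0→12
#114: waits 12, runs 12→23
#107: waits 23, runs 23→27
#100: waits 27, runs 27→42
#121: waits 42, runs 42→48
Sum = 0+12+23+27+42 = 104.
FIFO (arrival order): #100 #107 #114 #121 #128.
#100: waits 0, runs 0→15
#107: waits 15, runs 15→19
#114: waits 19, runs 19→30
#121: waits 30, runs 30→36
#128: waits 36, runs 36→48
Sum = 0+15+19+30+36 = 100.
Difference = 104 − 100 = 4.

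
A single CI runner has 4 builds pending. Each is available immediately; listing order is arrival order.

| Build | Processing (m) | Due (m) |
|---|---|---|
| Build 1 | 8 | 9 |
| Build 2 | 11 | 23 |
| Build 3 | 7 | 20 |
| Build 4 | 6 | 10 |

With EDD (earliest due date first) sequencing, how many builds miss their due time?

3

EDD (increasing due date): Build 1 Build 4 Build 3 Build 2.
Build 1: 0→8, due 9, tardiness 0
Build 4: 8→14, due 10, tardiness 4
Build 3: 14→21, due 20, tardiness 1
Build 2: 21→32, due 23, tardiness 9
Late builds: 3.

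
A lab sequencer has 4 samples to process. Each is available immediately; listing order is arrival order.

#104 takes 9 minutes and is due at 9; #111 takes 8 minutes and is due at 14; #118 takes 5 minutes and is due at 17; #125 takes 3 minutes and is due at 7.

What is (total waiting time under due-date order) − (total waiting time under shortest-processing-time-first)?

EDD (increasing due date): #125 #104 #111 #118.
#125: waits 0, runs 0→3
#104: waits 3, runs 3→12
#111: waits 12, runs 12→20
#118: waits 20, runs 20→25
Sum = 0+3+12+20 = 35.
SPT (increasing processing time): #125 #118 #111 #104.
#125: waits 0, runs 0→3
#118: waits 3, runs 3→8
#111: waits 8, runs 8→16
#104: waits 16, runs 16→25
Sum = 0+3+8+16 = 27.
Difference = 35 − 27 = 8.

8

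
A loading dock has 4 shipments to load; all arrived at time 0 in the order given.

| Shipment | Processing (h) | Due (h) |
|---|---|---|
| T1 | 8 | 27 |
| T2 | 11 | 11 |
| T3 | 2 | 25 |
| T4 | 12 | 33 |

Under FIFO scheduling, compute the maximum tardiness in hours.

FIFO (arrival order): T1 T2 T3 T4.
T1: 0→8, due 27, tardiness 0
T2: 8→19, due 11, tardiness 8
T3: 19→21, due 25, tardiness 0
T4: 21→33, due 33, tardiness 0
Maximum = 8.

8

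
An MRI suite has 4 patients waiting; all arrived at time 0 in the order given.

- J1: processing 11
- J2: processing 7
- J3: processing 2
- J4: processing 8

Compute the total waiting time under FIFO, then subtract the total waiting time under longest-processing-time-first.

-7

FIFO (arrival order): J1 J2 J3 J4.
J1: waits 0, runs 0→11
J2: waits 11, runs 11→18
J3: waits 18, runs 18→20
J4: waits 20, runs 20→28
Sum = 0+11+18+20 = 49.
LPT (decreasing processing time): J1 J4 J2 J3.
J1: waits 0, runs 0→11
J4: waits 11, runs 11→19
J2: waits 19, runs 19→26
J3: waits 26, runs 26→28
Sum = 0+11+19+26 = 56.
Difference = 49 − 56 = -7.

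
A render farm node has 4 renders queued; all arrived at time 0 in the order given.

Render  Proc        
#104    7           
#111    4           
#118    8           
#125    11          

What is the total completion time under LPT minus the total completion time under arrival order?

19

LPT (decreasing processing time): #125 #118 #104 #111.
#125: 0→11
#118: 11→19
#104: 19→26
#111: 26→30
Sum = 11+19+26+30 = 86.
FIFO (arrival order): #104 #111 #118 #125.
#104: 0→7
#111: 7→11
#118: 11→19
#125: 19→30
Sum = 7+11+19+30 = 67.
Difference = 86 − 67 = 19.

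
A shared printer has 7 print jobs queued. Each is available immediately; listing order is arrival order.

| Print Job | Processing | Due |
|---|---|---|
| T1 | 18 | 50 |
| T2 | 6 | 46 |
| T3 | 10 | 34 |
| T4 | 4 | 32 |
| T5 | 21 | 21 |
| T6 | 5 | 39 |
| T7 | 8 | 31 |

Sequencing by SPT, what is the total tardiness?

SPT (increasing processing time): T4 T6 T2 T7 T3 T1 T5.
T4: 0→4, due 32, tardiness 0
T6: 4→9, due 39, tardiness 0
T2: 9→15, due 46, tardiness 0
T7: 15→23, due 31, tardiness 0
T3: 23→33, due 34, tardiness 0
T1: 33→51, due 50, tardiness 1
T5: 51→72, due 21, tardiness 51
Sum = 0+0+0+0+0+1+51 = 52.

52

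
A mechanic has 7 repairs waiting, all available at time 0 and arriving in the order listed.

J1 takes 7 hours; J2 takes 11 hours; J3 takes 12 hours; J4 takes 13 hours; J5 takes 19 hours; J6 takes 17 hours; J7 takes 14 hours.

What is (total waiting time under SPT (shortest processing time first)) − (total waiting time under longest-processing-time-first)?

SPT (increasing processing time): J1 J2 J3 J4 J7 J6 J5.
J1: waits 0, runs 0→7
J2: waits 7, runs 7→18
J3: waits 18, runs 18→30
J4: waits 30, runs 30→43
J7: waits 43, runs 43→57
J6: waits 57, runs 57→74
J5: waits 74, runs 74→93
Sum = 0+7+18+30+43+57+74 = 229.
LPT (decreasing processing time): J5 J6 J7 J4 J3 J2 J1.
J5: waits 0, runs 0→19
J6: waits 19, runs 19→36
J7: waits 36, runs 36→50
J4: waits 50, runs 50→63
J3: waits 63, runs 63→75
J2: waits 75, runs 75→86
J1: waits 86, runs 86→93
Sum = 0+19+36+50+63+75+86 = 329.
Difference = 229 − 329 = -100.

-100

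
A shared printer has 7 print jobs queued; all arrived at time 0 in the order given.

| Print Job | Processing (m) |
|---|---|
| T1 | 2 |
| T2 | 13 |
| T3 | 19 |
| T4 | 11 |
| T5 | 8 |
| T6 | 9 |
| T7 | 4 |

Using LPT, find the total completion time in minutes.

336

LPT (decreasing processing time): T3 T2 T4 T6 T5 T7 T1.
T3: 0→19
T2: 19→32
T4: 32→43
T6: 43→52
T5: 52→60
T7: 60→64
T1: 64→66
Sum = 19+32+43+52+60+64+66 = 336.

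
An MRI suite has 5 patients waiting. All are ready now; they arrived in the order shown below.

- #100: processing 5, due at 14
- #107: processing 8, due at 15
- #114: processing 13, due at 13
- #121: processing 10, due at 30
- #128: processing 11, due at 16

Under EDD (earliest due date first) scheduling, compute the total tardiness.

EDD (increasing due date): #114 #100 #107 #128 #121.
#114: 0→13, due 13, tardiness 0
#100: 13→18, due 14, tardiness 4
#107: 18→26, due 15, tardiness 11
#128: 26→37, due 16, tardiness 21
#121: 37→47, due 30, tardiness 17
Sum = 0+4+11+21+17 = 53.

53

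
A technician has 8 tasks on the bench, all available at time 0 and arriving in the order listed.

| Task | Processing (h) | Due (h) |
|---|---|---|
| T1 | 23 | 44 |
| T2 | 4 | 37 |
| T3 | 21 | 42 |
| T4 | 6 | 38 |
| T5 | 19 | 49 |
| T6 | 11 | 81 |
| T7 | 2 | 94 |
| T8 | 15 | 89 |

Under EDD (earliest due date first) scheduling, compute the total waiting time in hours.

EDD (increasing due date): T2 T4 T3 T1 T5 T6 T8 T7.
T2: waits 0, runs 0→4
T4: waits 4, runs 4→10
T3: waits 10, runs 10→31
T1: waits 31, runs 31→54
T5: waits 54, runs 54→73
T6: waits 73, runs 73→84
T8: waits 84, runs 84→99
T7: waits 99, runs 99→101
Sum = 0+4+10+31+54+73+84+99 = 355.

355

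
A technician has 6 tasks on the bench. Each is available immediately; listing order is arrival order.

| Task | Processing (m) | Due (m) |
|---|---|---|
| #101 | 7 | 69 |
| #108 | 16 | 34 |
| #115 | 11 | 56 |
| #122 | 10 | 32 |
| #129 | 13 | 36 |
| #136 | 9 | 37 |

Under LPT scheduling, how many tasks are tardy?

LPT (decreasing processing time): #108 #129 #115 #122 #136 #101.
#108: 0→16, due 34, tardiness 0
#129: 16→29, due 36, tardiness 0
#115: 29→40, due 56, tardiness 0
#122: 40→50, due 32, tardiness 18
#136: 50→59, due 37, tardiness 22
#101: 59→66, due 69, tardiness 0
Late tasks: 2.

2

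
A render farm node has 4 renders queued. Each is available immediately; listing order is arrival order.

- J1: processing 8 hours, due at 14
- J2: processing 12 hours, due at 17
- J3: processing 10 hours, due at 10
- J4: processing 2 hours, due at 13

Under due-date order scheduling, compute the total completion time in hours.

74

EDD (increasing due date): J3 J4 J1 J2.
J3: 0→10
J4: 10→12
J1: 12→20
J2: 20→32
Sum = 10+12+20+32 = 74.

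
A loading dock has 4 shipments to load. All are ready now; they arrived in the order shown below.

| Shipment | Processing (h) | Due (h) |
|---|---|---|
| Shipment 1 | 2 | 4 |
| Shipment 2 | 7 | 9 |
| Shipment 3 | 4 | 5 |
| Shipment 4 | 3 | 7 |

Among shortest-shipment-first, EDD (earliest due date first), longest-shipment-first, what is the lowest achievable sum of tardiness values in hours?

10

SPT (increasing processing time): Shipment 1 Shipment 4 Shipment 3 Shipment 2.
Shipment 1: 0→2, due 4, tardiness 0
Shipment 4: 2→5, due 7, tardiness 0
Shipment 3: 5→9, due 5, tardiness 4
Shipment 2: 9→16, due 9, tardiness 7
Sum = 0+0+4+7 = 11.
EDD (increasing due date): Shipment 1 Shipment 3 Shipment 4 Shipment 2.
Shipment 1: 0→2, due 4, tardiness 0
Shipment 3: 2→6, due 5, tardiness 1
Shipment 4: 6→9, due 7, tardiness 2
Shipment 2: 9→16, due 9, tardiness 7
Sum = 0+1+2+7 = 10.
LPT (decreasing processing time): Shipment 2 Shipment 3 Shipment 4 Shipment 1.
Shipment 2: 0→7, due 9, tardiness 0
Shipment 3: 7→11, due 5, tardiness 6
Shipment 4: 11→14, due 7, tardiness 7
Shipment 1: 14→16, due 4, tardiness 12
Sum = 0+6+7+12 = 25.
SPT 11, EDD 10, LPT 25 → minimum 10.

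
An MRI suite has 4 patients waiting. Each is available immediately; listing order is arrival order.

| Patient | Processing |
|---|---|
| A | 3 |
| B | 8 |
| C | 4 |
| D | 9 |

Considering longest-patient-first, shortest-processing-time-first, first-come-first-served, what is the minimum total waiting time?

25

LPT (decreasing processing time): D B C A.
D: waits 0, runs 0→9
B: waits 9, runs 9→17
C: waits 17, runs 17→21
A: waits 21, runs 21→24
Sum = 0+9+17+21 = 47.
SPT (increasing processing time): A C B D.
A: waits 0, runs 0→3
C: waits 3, runs 3→7
B: waits 7, runs 7→15
D: waits 15, runs 15→24
Sum = 0+3+7+15 = 25.
FIFO (arrival order): A B C D.
A: waits 0, runs 0→3
B: waits 3, runs 3→11
C: waits 11, runs 11→15
D: waits 15, runs 15→24
Sum = 0+3+11+15 = 29.
LPT 47, SPT 25, FIFO 29 → minimum 25.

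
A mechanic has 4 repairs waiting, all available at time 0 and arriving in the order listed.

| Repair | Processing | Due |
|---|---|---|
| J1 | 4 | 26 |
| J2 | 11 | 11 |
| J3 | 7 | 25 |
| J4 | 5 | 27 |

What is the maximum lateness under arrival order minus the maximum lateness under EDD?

4

FIFO (arrival order): J1 J2 J3 J4.
J1: 0→4, due 26, lateness -22
J2: 4→15, due 11, lateness 4
J3: 15→22, due 25, lateness -3
J4: 22→27, due 27, lateness 0
Maximum = 4.
EDD (increasing due date): J2 J3 J1 J4.
J2: 0→11, due 11, lateness 0
J3: 11→18, due 25, lateness -7
J1: 18→22, due 26, lateness -4
J4: 22→27, due 27, lateness 0
Maximum = 0.
Difference = 4 − 0 = 4.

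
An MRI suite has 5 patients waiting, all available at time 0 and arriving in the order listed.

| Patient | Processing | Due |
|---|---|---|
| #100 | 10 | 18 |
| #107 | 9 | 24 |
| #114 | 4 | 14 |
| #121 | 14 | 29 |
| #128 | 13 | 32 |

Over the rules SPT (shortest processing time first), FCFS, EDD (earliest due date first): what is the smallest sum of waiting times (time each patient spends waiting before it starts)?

76

SPT (increasing processing time): #114 #107 #100 #128 #121.
#114: waits 0, runs 0→4
#107: waits 4, runs 4→13
#100: waits 13, runs 13→23
#128: waits 23, runs 23→36
#121: waits 36, runs 36→50
Sum = 0+4+13+23+36 = 76.
FIFO (arrival order): #100 #107 #114 #121 #128.
#100: waits 0, runs 0→10
#107: waits 10, runs 10→19
#114: waits 19, runs 19→23
#121: waits 23, runs 23→37
#128: waits 37, runs 37→50
Sum = 0+10+19+23+37 = 89.
EDD (increasing due date): #114 #100 #107 #121 #128.
#114: waits 0, runs 0→4
#100: waits 4, runs 4→14
#107: waits 14, runs 14→23
#121: waits 23, runs 23→37
#128: waits 37, runs 37→50
Sum = 0+4+14+23+37 = 78.
SPT 76, FIFO 89, EDD 78 → minimum 76.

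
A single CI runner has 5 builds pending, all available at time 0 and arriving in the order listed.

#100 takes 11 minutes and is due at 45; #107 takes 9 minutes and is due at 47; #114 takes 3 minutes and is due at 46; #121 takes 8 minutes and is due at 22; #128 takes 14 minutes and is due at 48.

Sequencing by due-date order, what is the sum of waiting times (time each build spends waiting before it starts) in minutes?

80

EDD (increasing due date): #121 #100 #114 #107 #128.
#121: waits 0, runs 0→8
#100: waits 8, runs 8→19
#114: waits 19, runs 19→22
#107: waits 22, runs 22→31
#128: waits 31, runs 31→45
Sum = 0+8+19+22+31 = 80.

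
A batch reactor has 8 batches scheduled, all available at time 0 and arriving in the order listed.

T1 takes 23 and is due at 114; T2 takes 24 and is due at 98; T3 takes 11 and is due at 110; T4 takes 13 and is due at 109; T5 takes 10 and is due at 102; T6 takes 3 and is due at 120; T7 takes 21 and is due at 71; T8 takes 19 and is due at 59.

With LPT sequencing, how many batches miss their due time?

4

LPT (decreasing processing time): T2 T1 T7 T8 T4 T3 T5 T6.
T2: 0→24, due 98, tardiness 0
T1: 24→47, due 114, tardiness 0
T7: 47→68, due 71, tardiness 0
T8: 68→87, due 59, tardiness 28
T4: 87→100, due 109, tardiness 0
T3: 100→111, due 110, tardiness 1
T5: 111→121, due 102, tardiness 19
T6: 121→124, due 120, tardiness 4
Late batches: 4.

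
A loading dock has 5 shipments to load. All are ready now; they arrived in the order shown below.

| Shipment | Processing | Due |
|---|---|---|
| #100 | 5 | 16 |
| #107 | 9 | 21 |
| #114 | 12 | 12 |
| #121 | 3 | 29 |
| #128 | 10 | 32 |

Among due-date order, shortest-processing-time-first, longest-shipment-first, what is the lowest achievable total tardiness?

13

EDD (increasing due date): #114 #100 #107 #121 #128.
#114: 0→12, due 12, tardiness 0
#100: 12→17, due 16, tardiness 1
#107: 17→26, due 21, tardiness 5
#121: 26→29, due 29, tardiness 0
#128: 29→39, due 32, tardiness 7
Sum = 0+1+5+0+7 = 13.
SPT (increasing processing time): #121 #100 #107 #128 #114.
#121: 0→3, due 29, tardiness 0
#100: 3→8, due 16, tardiness 0
#107: 8→17, due 21, tardiness 0
#128: 17→27, due 32, tardiness 0
#114: 27→39, due 12, tardiness 27
Sum = 0+0+0+0+27 = 27.
LPT (decreasing processing time): #114 #128 #107 #100 #121.
#114: 0→12, due 12, tardiness 0
#128: 12→22, due 32, tardiness 0
#107: 22→31, due 21, tardiness 10
#100: 31→36, due 16, tardiness 20
#121: 36→39, due 29, tardiness 10
Sum = 0+0+10+20+10 = 40.
EDD 13, SPT 27, LPT 40 → minimum 13.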